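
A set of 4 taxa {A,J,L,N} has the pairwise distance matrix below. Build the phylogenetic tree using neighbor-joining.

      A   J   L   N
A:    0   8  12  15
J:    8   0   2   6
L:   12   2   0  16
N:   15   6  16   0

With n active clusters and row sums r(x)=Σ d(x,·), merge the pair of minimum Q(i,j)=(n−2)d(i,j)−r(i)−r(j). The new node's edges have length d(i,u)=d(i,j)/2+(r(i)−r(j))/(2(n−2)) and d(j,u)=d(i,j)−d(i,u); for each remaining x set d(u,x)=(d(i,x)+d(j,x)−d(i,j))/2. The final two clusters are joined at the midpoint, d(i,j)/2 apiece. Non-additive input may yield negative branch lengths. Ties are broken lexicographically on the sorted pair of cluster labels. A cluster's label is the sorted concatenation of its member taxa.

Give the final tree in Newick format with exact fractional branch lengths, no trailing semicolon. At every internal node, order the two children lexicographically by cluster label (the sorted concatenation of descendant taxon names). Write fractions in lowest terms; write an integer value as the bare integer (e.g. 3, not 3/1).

(((A:7,N:8):2,J:-5/2):9/4,L:9/4)

iteration 1: select A,N (d=15, Q=-42); attach at lengths (7, 8); label the merged cluster AN
  updated: d(AN,J)=-1/2, d(AN,L)=13/2
iteration 2: select AN,J (d=-1/2, Q=-8); attach at lengths (2, -5/2); label the merged cluster AJN
  updated: d(AJN,L)=9/2
iteration 3: select AJN,L (d=9/2); attach at lengths (9/4, 9/4); label the merged cluster AJLN
final tree: (((A:7,N:8):2,J:-5/2):9/4,L:9/4)
total length: 19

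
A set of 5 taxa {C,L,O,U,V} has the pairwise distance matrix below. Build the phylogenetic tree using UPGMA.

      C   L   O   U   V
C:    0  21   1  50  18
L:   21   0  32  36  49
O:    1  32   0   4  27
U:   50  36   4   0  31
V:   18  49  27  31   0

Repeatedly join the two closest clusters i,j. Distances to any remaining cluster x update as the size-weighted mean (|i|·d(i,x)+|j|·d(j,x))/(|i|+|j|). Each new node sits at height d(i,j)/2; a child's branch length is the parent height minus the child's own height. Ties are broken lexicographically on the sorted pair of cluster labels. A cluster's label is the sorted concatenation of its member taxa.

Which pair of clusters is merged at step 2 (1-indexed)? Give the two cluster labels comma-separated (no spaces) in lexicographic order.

1. join C+O (d=1) ⇒ CO; edges |C|=1/2, |O|=1/2
  updated: d(CO,L)=53/2, d(CO,U)=27, d(CO,V)=45/2
2. join CO+V (d=45/2) ⇒ COV; edges |CO|=43/4, |V|=45/4
  updated: d(COV,L)=34, d(COV,U)=85/3
3. join COV+U (d=85/3) ⇒ COUV; edges |COV|=35/12, |U|=85/6
  updated: d(COUV,L)=69/2
4. join COUV+L (d=69/2) ⇒ CLOUV; edges |COUV|=37/12, |L|=69/4
final tree: ((((C:1/2,O:1/2):43/4,V:45/4):35/12,U:85/6):37/12,L:69/4)
total length: 725/12

CO,V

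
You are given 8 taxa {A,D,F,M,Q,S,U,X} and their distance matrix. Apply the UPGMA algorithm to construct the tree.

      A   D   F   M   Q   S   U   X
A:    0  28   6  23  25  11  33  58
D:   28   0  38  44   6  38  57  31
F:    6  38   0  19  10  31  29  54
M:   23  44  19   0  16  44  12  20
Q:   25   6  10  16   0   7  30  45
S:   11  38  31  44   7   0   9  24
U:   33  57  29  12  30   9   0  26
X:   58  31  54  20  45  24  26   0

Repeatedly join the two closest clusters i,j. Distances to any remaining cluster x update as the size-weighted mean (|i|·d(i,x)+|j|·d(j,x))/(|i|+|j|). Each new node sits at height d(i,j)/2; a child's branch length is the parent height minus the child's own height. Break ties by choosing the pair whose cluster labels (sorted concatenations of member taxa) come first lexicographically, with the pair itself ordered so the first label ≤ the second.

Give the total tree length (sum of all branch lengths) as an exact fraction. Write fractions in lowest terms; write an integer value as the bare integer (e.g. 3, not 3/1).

317/4

step 1: merge (A,F) at d=6; branch lengths A→3, F→3; new cluster AF
  updated: d(AF,D)=33, d(AF,M)=21, d(AF,Q)=35/2, d(AF,S)=21, d(AF,U)=31, d(AF,X)=56
step 2: merge (D,Q) at d=6; branch lengths D→3, Q→3; new cluster DQ
  updated: d(AF,DQ)=101/4, d(DQ,M)=30, d(DQ,S)=45/2, d(DQ,U)=87/2, d(DQ,X)=38
step 3: merge (S,U) at d=9; branch lengths S→9/2, U→9/2; new cluster SU
  updated: d(AF,SU)=26, d(DQ,SU)=33, d(M,SU)=28, d(SU,X)=25
step 4: merge (M,X) at d=20; branch lengths M→10, X→10; new cluster MX
  updated: d(AF,MX)=77/2, d(DQ,MX)=34, d(MX,SU)=53/2
step 5: merge (AF,DQ) at d=101/4; branch lengths AF→77/8, DQ→77/8; new cluster ADFQ
  updated: d(ADFQ,MX)=145/4, d(ADFQ,SU)=59/2
step 6: merge (MX,SU) at d=53/2; branch lengths MX→13/4, SU→35/4; new cluster MSUX
  updated: d(ADFQ,MSUX)=263/8
step 7: merge (ADFQ,MSUX) at d=263/8; branch lengths ADFQ→61/16, MSUX→51/16; new cluster ADFMQSUX
final tree: (((A:3,F:3):77/8,(D:3,Q:3):77/8):61/16,((M:10,X:10):13/4,(S:9/2,U:9/2):35/4):51/16)
total length: 317/4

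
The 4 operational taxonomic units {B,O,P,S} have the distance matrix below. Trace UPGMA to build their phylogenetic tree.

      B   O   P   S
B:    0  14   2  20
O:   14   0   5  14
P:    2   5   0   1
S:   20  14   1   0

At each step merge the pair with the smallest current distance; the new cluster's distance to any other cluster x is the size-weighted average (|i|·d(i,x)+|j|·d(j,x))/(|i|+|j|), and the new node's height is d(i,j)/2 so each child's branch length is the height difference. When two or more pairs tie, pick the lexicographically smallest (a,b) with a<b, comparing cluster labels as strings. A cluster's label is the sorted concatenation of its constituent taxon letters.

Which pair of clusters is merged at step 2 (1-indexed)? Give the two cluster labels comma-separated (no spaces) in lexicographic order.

O,PS

1. join P+S (d=1) ⇒ PS; edges |P|=1/2, |S|=1/2
  updated: d(B,PS)=11, d(O,PS)=19/2
2. join O+PS (d=19/2) ⇒ OPS; edges |O|=19/4, |PS|=17/4
  updated: d(B,OPS)=12
3. join B+OPS (d=12) ⇒ BOPS; edges |B|=6, |OPS|=5/4
final tree: (B:6,(O:19/4,(P:1/2,S:1/2):17/4):5/4)
total length: 69/4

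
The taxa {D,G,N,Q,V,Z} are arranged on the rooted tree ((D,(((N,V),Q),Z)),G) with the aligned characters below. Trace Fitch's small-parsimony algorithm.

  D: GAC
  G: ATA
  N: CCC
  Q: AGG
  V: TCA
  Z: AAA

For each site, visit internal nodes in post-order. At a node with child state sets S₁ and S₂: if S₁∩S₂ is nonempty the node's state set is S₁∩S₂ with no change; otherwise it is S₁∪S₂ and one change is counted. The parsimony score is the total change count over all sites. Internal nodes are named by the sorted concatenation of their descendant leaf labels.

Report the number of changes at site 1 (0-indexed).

NV@0: {C} ∪ {T} = {C,T} (union, +1)
NQV@0: {C,T} ∪ {A} = {A,C,T} (union, +1)
NQVZ@0: {A,C,T} ∩ {A} = {A} (intersection, +0)
DNQVZ@0: {G} ∪ {A} = {A,G} (union, +1)
DGNQVZ@0: {A,G} ∩ {A} = {A} (intersection, +0)
NV@1: {C} ∩ {C} = {C} (intersection, +0)
NQV@1: {C} ∪ {G} = {C,G} (union, +1)
NQVZ@1: {C,G} ∪ {A} = {A,C,G} (union, +1)
DNQVZ@1: {A} ∩ {A,C,G} = {A} (intersection, +0)
DGNQVZ@1: {A} ∪ {T} = {A,T} (union, +1)
NV@2: {C} ∪ {A} = {A,C} (union, +1)
NQV@2: {A,C} ∪ {G} = {A,C,G} (union, +1)
NQVZ@2: {A,C,G} ∩ {A} = {A} (intersection, +0)
DNQVZ@2: {C} ∪ {A} = {A,C} (union, +1)
DGNQVZ@2: {A,C} ∩ {A} = {A} (intersection, +0)
per-site changes: [3, 3, 3]; total = 9

3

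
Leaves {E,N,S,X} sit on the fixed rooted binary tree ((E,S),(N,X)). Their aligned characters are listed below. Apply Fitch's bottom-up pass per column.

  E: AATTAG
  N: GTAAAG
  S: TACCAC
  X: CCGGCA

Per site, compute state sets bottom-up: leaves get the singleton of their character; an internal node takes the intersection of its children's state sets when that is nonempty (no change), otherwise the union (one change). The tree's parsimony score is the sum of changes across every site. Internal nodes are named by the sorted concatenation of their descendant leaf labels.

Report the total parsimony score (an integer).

14

ES@0: {A} ∪ {T} = {A,T} (union, +1)
NX@0: {G} ∪ {C} = {C,G} (union, +1)
ENSX@0: {A,T} ∪ {C,G} = {A,C,G,T} (union, +1)
ES@1: {A} ∩ {A} = {A} (intersection, +0)
NX@1: {T} ∪ {C} = {C,T} (union, +1)
ENSX@1: {A} ∪ {C,T} = {A,C,T} (union, +1)
ES@2: {T} ∪ {C} = {C,T} (union, +1)
NX@2: {A} ∪ {G} = {A,G} (union, +1)
ENSX@2: {C,T} ∪ {A,G} = {A,C,G,T} (union, +1)
ES@3: {T} ∪ {C} = {C,T} (union, +1)
NX@3: {A} ∪ {G} = {A,G} (union, +1)
ENSX@3: {C,T} ∪ {A,G} = {A,C,G,T} (union, +1)
ES@4: {A} ∩ {A} = {A} (intersection, +0)
NX@4: {A} ∪ {C} = {A,C} (union, +1)
ENSX@4: {A} ∩ {A,C} = {A} (intersection, +0)
ES@5: {G} ∪ {C} = {C,G} (union, +1)
NX@5: {G} ∪ {A} = {A,G} (union, +1)
ENSX@5: {C,G} ∩ {A,G} = {G} (intersection, +0)
per-site changes: [3, 2, 3, 3, 1, 2]; total = 14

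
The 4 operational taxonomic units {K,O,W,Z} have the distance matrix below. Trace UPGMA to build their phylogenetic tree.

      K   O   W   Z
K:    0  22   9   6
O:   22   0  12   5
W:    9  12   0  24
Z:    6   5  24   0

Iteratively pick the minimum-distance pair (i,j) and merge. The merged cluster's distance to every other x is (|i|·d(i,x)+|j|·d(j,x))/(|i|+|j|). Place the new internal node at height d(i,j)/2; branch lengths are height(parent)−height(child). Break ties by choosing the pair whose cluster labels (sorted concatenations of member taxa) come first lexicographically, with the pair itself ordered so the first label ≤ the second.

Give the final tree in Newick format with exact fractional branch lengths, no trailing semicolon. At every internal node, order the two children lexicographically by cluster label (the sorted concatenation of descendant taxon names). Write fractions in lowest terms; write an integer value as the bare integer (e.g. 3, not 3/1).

((K:9/2,W:9/2):7/2,(O:5/2,Z:5/2):11/2)

iteration 1: select O,Z (d=5); attach at lengths (5/2, 5/2); label the merged cluster OZ
  updated: d(K,OZ)=14, d(OZ,W)=18
iteration 2: select K,W (d=9); attach at lengths (9/2, 9/2); label the merged cluster KW
  updated: d(KW,OZ)=16
iteration 3: select KW,OZ (d=16); attach at lengths (7/2, 11/2); label the merged cluster KOWZ
final tree: ((K:9/2,W:9/2):7/2,(O:5/2,Z:5/2):11/2)
total length: 23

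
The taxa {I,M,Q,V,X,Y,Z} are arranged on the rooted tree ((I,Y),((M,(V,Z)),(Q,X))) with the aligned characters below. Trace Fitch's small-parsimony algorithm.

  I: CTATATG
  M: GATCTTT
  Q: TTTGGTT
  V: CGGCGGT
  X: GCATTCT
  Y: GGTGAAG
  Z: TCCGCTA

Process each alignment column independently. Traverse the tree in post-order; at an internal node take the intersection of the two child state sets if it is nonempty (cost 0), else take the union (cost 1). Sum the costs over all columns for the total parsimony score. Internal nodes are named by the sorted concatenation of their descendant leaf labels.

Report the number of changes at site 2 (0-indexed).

site 0, node IY: I={C} ∪ Y={G} → {C,G} (+1)
site 0, node VZ: V={C} ∪ Z={T} → {C,T} (+1)
site 0, node MVZ: M={G} ∪ VZ={C,T} → {C,G,T} (+1)
site 0, node QX: Q={T} ∪ X={G} → {G,T} (+1)
site 0, node MQVXZ: MVZ={C,G,T} ∩ QX={G,T} → {G,T} (+0)
site 0, node IMQVXYZ: IY={C,G} ∩ MQVXZ={G,T} → {G} (+0)
site 1, node IY: I={T} ∪ Y={G} → {G,T} (+1)
site 1, node VZ: V={G} ∪ Z={C} → {C,G} (+1)
site 1, node MVZ: M={A} ∪ VZ={C,G} → {A,C,G} (+1)
site 1, node QX: Q={T} ∪ X={C} → {C,T} (+1)
site 1, node MQVXZ: MVZ={A,C,G} ∩ QX={C,T} → {C} (+0)
site 1, node IMQVXYZ: IY={G,T} ∪ MQVXZ={C} → {C,G,T} (+1)
site 2, node IY: I={A} ∪ Y={T} → {A,T} (+1)
site 2, node VZ: V={G} ∪ Z={C} → {C,G} (+1)
site 2, node MVZ: M={T} ∪ VZ={C,G} → {C,G,T} (+1)
site 2, node QX: Q={T} ∪ X={A} → {A,T} (+1)
site 2, node MQVXZ: MVZ={C,G,T} ∩ QX={A,T} → {T} (+0)
site 2, node IMQVXYZ: IY={A,T} ∩ MQVXZ={T} → {T} (+0)
site 3, node IY: I={T} ∪ Y={G} → {G,T} (+1)
site 3, node VZ: V={C} ∪ Z={G} → {C,G} (+1)
site 3, node MVZ: M={C} ∩ VZ={C,G} → {C} (+0)
site 3, node QX: Q={G} ∪ X={T} → {G,T} (+1)
site 3, node MQVXZ: MVZ={C} ∪ QX={G,T} → {C,G,T} (+1)
site 3, node IMQVXYZ: IY={G,T} ∩ MQVXZ={C,G,T} → {G,T} (+0)
site 4, node IY: I={A} ∩ Y={A} → {A} (+0)
site 4, node VZ: V={G} ∪ Z={C} → {C,G} (+1)
site 4, node MVZ: M={T} ∪ VZ={C,G} → {C,G,T} (+1)
site 4, node QX: Q={G} ∪ X={T} → {G,T} (+1)
site 4, node MQVXZ: MVZ={C,G,T} ∩ QX={G,T} → {G,T} (+0)
site 4, node IMQVXYZ: IY={A} ∪ MQVXZ={G,T} → {A,G,T} (+1)
site 5, node IY: I={T} ∪ Y={A} → {A,T} (+1)
site 5, node VZ: V={G} ∪ Z={T} → {G,T} (+1)
site 5, node MVZ: M={T} ∩ VZ={G,T} → {T} (+0)
site 5, node QX: Q={T} ∪ X={C} → {C,T} (+1)
site 5, node MQVXZ: MVZ={T} ∩ QX={C,T} → {T} (+0)
site 5, node IMQVXYZ: IY={A,T} ∩ MQVXZ={T} → {T} (+0)
site 6, node IY: I={G} ∩ Y={G} → {G} (+0)
site 6, node VZ: V={T} ∪ Z={A} → {A,T} (+1)
site 6, node MVZ: M={T} ∩ VZ={A,T} → {T} (+0)
site 6, node QX: Q={T} ∩ X={T} → {T} (+0)
site 6, node MQVXZ: MVZ={T} ∩ QX={T} → {T} (+0)
site 6, node IMQVXYZ: IY={G} ∪ MQVXZ={T} → {G,T} (+1)
per-site changes: [4, 5, 4, 4, 4, 3, 2]; total = 26

4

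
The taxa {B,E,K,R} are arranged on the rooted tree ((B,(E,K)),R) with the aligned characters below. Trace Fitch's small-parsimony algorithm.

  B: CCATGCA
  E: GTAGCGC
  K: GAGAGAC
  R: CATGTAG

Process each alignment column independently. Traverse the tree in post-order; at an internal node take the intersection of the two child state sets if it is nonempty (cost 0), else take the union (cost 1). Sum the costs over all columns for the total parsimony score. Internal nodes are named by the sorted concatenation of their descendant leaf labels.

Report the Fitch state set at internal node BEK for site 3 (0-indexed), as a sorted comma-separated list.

A,G,T

[col 0] EK: children E:{G}, K:{G} ∩→ {G}; cost 0
[col 0] BEK: children B:{C}, EK:{G} ∪→ {C,G}; cost 1
[col 0] BEKR: children BEK:{C,G}, R:{C} ∩→ {C}; cost 0
[col 1] EK: children E:{T}, K:{A} ∪→ {A,T}; cost 1
[col 1] BEK: children B:{C}, EK:{A,T} ∪→ {A,C,T}; cost 1
[col 1] BEKR: children BEK:{A,C,T}, R:{A} ∩→ {A}; cost 0
[col 2] EK: children E:{A}, K:{G} ∪→ {A,G}; cost 1
[col 2] BEK: children B:{A}, EK:{A,G} ∩→ {A}; cost 0
[col 2] BEKR: children BEK:{A}, R:{T} ∪→ {A,T}; cost 1
[col 3] EK: children E:{G}, K:{A} ∪→ {A,G}; cost 1
[col 3] BEK: children B:{T}, EK:{A,G} ∪→ {A,G,T}; cost 1
[col 3] BEKR: children BEK:{A,G,T}, R:{G} ∩→ {G}; cost 0
[col 4] EK: children E:{C}, K:{G} ∪→ {C,G}; cost 1
[col 4] BEK: children B:{G}, EK:{C,G} ∩→ {G}; cost 0
[col 4] BEKR: children BEK:{G}, R:{T} ∪→ {G,T}; cost 1
[col 5] EK: children E:{G}, K:{A} ∪→ {A,G}; cost 1
[col 5] BEK: children B:{C}, EK:{A,G} ∪→ {A,C,G}; cost 1
[col 5] BEKR: children BEK:{A,C,G}, R:{A} ∩→ {A}; cost 0
[col 6] EK: children E:{C}, K:{C} ∩→ {C}; cost 0
[col 6] BEK: children B:{A}, EK:{C} ∪→ {A,C}; cost 1
[col 6] BEKR: children BEK:{A,C}, R:{G} ∪→ {A,C,G}; cost 1
per-site changes: [1, 2, 2, 2, 2, 2, 2]; total = 13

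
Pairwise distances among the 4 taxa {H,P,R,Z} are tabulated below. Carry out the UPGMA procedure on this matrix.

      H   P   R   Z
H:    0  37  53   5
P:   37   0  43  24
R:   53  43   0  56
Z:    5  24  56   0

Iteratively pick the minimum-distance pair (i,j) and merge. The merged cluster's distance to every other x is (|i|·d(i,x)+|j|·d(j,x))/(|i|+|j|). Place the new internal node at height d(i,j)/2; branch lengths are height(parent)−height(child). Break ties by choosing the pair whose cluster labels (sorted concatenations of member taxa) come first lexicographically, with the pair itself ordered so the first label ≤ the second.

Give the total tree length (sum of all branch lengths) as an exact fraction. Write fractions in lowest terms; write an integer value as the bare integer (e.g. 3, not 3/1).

821/12

iteration 1: select H,Z (d=5); attach at lengths (5/2, 5/2); label the merged cluster HZ
  updated: d(HZ,P)=61/2, d(HZ,R)=109/2
iteration 2: select HZ,P (d=61/2); attach at lengths (51/4, 61/4); label the merged cluster HPZ
  updated: d(HPZ,R)=152/3
iteration 3: select HPZ,R (d=152/3); attach at lengths (121/12, 76/3); label the merged cluster HPRZ
final tree: (((H:5/2,Z:5/2):51/4,P:61/4):121/12,R:76/3)
total length: 821/12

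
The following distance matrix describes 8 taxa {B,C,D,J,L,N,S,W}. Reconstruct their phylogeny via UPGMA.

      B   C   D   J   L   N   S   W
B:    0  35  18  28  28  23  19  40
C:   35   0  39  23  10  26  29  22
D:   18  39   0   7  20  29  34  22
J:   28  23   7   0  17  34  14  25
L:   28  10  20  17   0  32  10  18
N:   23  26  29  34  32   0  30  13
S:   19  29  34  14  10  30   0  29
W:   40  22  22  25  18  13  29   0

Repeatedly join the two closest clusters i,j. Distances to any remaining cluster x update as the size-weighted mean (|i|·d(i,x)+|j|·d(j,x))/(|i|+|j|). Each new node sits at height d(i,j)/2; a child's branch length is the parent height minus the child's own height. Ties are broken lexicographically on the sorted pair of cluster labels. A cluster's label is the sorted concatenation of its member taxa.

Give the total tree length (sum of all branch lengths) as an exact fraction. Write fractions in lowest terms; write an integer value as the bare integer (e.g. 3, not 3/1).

iteration 1: select D,J (d=7); attach at lengths (7/2, 7/2); label the merged cluster DJ
  updated: d(B,DJ)=23, d(C,DJ)=31, d(DJ,L)=37/2, d(DJ,N)=63/2, d(DJ,S)=24, d(DJ,W)=47/2
iteration 2: select C,L (d=10); attach at lengths (5, 5); label the merged cluster CL
  updated: d(B,CL)=63/2, d(CL,DJ)=99/4, d(CL,N)=29, d(CL,S)=39/2, d(CL,W)=20
iteration 3: select N,W (d=13); attach at lengths (13/2, 13/2); label the merged cluster NW
  updated: d(B,NW)=63/2, d(CL,NW)=49/2, d(DJ,NW)=55/2, d(NW,S)=59/2
iteration 4: select B,S (d=19); attach at lengths (19/2, 19/2); label the merged cluster BS
  updated: d(BS,CL)=51/2, d(BS,DJ)=47/2, d(BS,NW)=61/2
iteration 5: select BS,DJ (d=47/2); attach at lengths (9/4, 33/4); label the merged cluster BDJS
  updated: d(BDJS,CL)=201/8, d(BDJS,NW)=29
iteration 6: select CL,NW (d=49/2); attach at lengths (29/4, 23/4); label the merged cluster CLNW
  updated: d(BDJS,CLNW)=433/16
iteration 7: select BDJS,CLNW (d=433/16); attach at lengths (57/32, 41/32); label the merged cluster BCDJLNSW
final tree: (((B:19/2,S:19/2):9/4,(D:7/2,J:7/2):33/4):57/32,((C:5,L:5):29/4,(N:13/2,W:13/2):23/4):41/32)
total length: 1209/16

1209/16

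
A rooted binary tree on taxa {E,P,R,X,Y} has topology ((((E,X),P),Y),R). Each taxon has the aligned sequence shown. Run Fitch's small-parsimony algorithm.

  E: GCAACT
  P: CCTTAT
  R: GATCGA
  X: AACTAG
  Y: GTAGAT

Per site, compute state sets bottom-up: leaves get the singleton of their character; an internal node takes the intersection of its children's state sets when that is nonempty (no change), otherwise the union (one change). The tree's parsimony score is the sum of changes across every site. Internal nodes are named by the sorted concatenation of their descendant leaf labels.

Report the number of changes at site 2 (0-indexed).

3

[col 0] EX: children E:{G}, X:{A} ∪→ {A,G}; cost 1
[col 0] EPX: children EX:{A,G}, P:{C} ∪→ {A,C,G}; cost 1
[col 0] EPXY: children EPX:{A,C,G}, Y:{G} ∩→ {G}; cost 0
[col 0] EPRXY: children EPXY:{G}, R:{G} ∩→ {G}; cost 0
[col 1] EX: children E:{C}, X:{A} ∪→ {A,C}; cost 1
[col 1] EPX: children EX:{A,C}, P:{C} ∩→ {C}; cost 0
[col 1] EPXY: children EPX:{C}, Y:{T} ∪→ {C,T}; cost 1
[col 1] EPRXY: children EPXY:{C,T}, R:{A} ∪→ {A,C,T}; cost 1
[col 2] EX: children E:{A}, X:{C} ∪→ {A,C}; cost 1
[col 2] EPX: children EX:{A,C}, P:{T} ∪→ {A,C,T}; cost 1
[col 2] EPXY: children EPX:{A,C,T}, Y:{A} ∩→ {A}; cost 0
[col 2] EPRXY: children EPXY:{A}, R:{T} ∪→ {A,T}; cost 1
[col 3] EX: children E:{A}, X:{T} ∪→ {A,T}; cost 1
[col 3] EPX: children EX:{A,T}, P:{T} ∩→ {T}; cost 0
[col 3] EPXY: children EPX:{T}, Y:{G} ∪→ {G,T}; cost 1
[col 3] EPRXY: children EPXY:{G,T}, R:{C} ∪→ {C,G,T}; cost 1
[col 4] EX: children E:{C}, X:{A} ∪→ {A,C}; cost 1
[col 4] EPX: children EX:{A,C}, P:{A} ∩→ {A}; cost 0
[col 4] EPXY: children EPX:{A}, Y:{A} ∩→ {A}; cost 0
[col 4] EPRXY: children EPXY:{A}, R:{G} ∪→ {A,G}; cost 1
[col 5] EX: children E:{T}, X:{G} ∪→ {G,T}; cost 1
[col 5] EPX: children EX:{G,T}, P:{T} ∩→ {T}; cost 0
[col 5] EPXY: children EPX:{T}, Y:{T} ∩→ {T}; cost 0
[col 5] EPRXY: children EPXY:{T}, R:{A} ∪→ {A,T}; cost 1
per-site changes: [2, 3, 3, 3, 2, 2]; total = 15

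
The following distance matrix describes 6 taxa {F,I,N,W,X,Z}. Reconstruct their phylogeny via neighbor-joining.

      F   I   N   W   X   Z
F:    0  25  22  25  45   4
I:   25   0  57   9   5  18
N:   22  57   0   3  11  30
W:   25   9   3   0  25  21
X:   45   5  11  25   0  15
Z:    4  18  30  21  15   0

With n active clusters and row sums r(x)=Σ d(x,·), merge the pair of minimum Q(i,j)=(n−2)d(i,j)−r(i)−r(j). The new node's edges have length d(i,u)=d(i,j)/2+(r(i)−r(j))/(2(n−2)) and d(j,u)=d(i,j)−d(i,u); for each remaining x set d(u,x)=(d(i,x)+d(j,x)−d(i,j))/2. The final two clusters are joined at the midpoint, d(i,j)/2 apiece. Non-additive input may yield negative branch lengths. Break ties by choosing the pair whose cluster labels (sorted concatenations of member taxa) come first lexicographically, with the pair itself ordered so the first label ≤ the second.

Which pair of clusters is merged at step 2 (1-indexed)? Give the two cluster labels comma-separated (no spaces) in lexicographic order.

N,W

iteration 1: select I,X (d=5, Q=-195); attach at lengths (33/8, 7/8); label the merged cluster IX
  updated: d(F,IX)=65/2, d(IX,N)=63/2, d(IX,W)=29/2, d(IX,Z)=14
iteration 2: select N,W (d=3, Q=-141); attach at lengths (16/3, -7/3); label the merged cluster NW
  updated: d(F,NW)=22, d(IX,NW)=43/2, d(NW,Z)=24
iteration 3: select F,Z (d=4, Q=-185/2); attach at lengths (49/8, -17/8); label the merged cluster FZ
  updated: d(FZ,IX)=85/4, d(FZ,NW)=21
iteration 4: select FZ,IX (d=85/4, Q=-255/4); attach at lengths (83/8, 87/8); label the merged cluster FIXZ
  updated: d(FIXZ,NW)=85/8
iteration 5: select FIXZ,NW (d=85/8); attach at lengths (85/16, 85/16); label the merged cluster FINWXZ
final tree: (((F:49/8,Z:-17/8):83/8,(I:33/8,X:7/8):87/8):85/16,(N:16/3,W:-7/3):85/16)
total length: 351/8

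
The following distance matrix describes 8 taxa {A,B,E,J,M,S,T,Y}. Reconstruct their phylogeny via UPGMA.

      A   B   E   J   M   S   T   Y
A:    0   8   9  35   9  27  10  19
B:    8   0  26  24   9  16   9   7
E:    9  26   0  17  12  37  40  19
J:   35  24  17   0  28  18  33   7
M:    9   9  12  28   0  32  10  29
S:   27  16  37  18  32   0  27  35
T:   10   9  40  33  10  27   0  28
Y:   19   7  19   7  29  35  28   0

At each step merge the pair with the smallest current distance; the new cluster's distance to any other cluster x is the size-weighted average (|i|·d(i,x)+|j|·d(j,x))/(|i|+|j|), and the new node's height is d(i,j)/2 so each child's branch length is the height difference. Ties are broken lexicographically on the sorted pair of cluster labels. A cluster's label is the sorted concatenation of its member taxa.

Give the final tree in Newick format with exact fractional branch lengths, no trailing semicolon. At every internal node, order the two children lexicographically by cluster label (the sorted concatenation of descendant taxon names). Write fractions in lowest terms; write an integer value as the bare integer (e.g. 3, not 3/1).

((((A:9/2,E:9/2):35/8,(M:5,T:5):31/8):47/24,((B:7/2,Y:7/2):17/4,J:31/4):37/12):121/42,S:96/7)

1. join B+Y (d=7) ⇒ BY; edges |B|=7/2, |Y|=7/2
  updated: d(A,BY)=27/2, d(BY,E)=45/2, d(BY,J)=31/2, d(BY,M)=19, d(BY,S)=51/2, d(BY,T)=37/2
2. join A+E (d=9) ⇒ AE; edges |A|=9/2, |E|=9/2
  updated: d(AE,BY)=18, d(AE,J)=26, d(AE,M)=21/2, d(AE,S)=32, d(AE,T)=25
3. join M+T (d=10) ⇒ MT; edges |M|=5, |T|=5
  updated: d(AE,MT)=71/4, d(BY,MT)=75/4, d(J,MT)=61/2, d(MT,S)=59/2
4. join BY+J (d=31/2) ⇒ BJY; edges |BY|=17/4, |J|=31/4
  updated: d(AE,BJY)=62/3, d(BJY,MT)=68/3, d(BJY,S)=23
5. join AE+MT (d=71/4) ⇒ AEMT; edges |AE|=35/8, |MT|=31/8
  updated: d(AEMT,BJY)=65/3, d(AEMT,S)=123/4
6. join AEMT+BJY (d=65/3) ⇒ ABEJMTY; edges |AEMT|=47/24, |BJY|=37/12
  updated: d(ABEJMTY,S)=192/7
7. join ABEJMTY+S (d=192/7) ⇒ ABEJMSTY; edges |ABEJMTY|=121/42, |S|=96/7
final tree: ((((A:9/2,E:9/2):35/8,(M:5,T:5):31/8):47/24,((B:7/2,Y:7/2):17/4,J:31/4):37/12):121/42,S:96/7)
total length: 11405/168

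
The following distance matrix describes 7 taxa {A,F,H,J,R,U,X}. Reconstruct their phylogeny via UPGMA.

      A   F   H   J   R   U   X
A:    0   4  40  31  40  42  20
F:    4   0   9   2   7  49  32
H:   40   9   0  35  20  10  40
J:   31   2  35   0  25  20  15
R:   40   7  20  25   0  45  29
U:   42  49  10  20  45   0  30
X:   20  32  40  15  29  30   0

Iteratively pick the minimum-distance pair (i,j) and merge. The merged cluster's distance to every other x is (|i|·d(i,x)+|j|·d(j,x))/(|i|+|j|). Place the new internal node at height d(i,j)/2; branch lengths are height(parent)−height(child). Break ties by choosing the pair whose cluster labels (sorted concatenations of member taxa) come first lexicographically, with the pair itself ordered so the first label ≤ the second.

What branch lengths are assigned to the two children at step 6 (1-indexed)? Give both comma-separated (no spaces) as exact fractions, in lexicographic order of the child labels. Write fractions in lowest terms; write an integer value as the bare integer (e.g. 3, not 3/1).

step 1: merge (F,J) at d=2; branch lengths F→1, J→1; new cluster FJ
  updated: d(A,FJ)=35/2, d(FJ,H)=22, d(FJ,R)=16, d(FJ,U)=69/2, d(FJ,X)=47/2
step 2: merge (H,U) at d=10; branch lengths H→5, U→5; new cluster HU
  updated: d(A,HU)=41, d(FJ,HU)=113/4, d(HU,R)=65/2, d(HU,X)=35
step 3: merge (FJ,R) at d=16; branch lengths FJ→7, R→8; new cluster FJR
  updated: d(A,FJR)=25, d(FJR,HU)=89/3, d(FJR,X)=76/3
step 4: merge (A,X) at d=20; branch lengths A→10, X→10; new cluster AX
  updated: d(AX,FJR)=151/6, d(AX,HU)=38
step 5: merge (AX,FJR) at d=151/6; branch lengths AX→31/12, FJR→55/12; new cluster AFJRX
  updated: d(AFJRX,HU)=33
step 6: merge (AFJRX,HU) at d=33; branch lengths AFJRX→47/12, HU→23/2; new cluster AFHJRUX
final tree: (((A:10,X:10):31/12,((F:1,J:1):7,R:8):55/12):47/12,(H:5,U:5):23/2)
total length: 835/12

47/12,23/2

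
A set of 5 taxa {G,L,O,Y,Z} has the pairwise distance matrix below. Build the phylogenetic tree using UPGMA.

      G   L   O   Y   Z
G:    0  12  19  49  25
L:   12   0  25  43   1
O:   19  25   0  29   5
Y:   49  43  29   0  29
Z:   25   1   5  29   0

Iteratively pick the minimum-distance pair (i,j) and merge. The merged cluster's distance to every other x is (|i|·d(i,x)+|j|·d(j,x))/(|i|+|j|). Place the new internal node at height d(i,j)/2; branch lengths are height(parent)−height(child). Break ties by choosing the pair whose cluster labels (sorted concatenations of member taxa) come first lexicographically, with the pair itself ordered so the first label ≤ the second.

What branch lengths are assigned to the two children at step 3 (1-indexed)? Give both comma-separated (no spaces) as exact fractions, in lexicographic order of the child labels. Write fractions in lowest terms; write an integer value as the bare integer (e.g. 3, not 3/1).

1. join L+Z (d=1) ⇒ LZ; edges |L|=1/2, |Z|=1/2
  updated: d(G,LZ)=37/2, d(LZ,O)=15, d(LZ,Y)=36
2. join LZ+O (d=15) ⇒ LOZ; edges |LZ|=7, |O|=15/2
  updated: d(G,LOZ)=56/3, d(LOZ,Y)=101/3
3. join G+LOZ (d=56/3) ⇒ GLOZ; edges |G|=28/3, |LOZ|=11/6
  updated: d(GLOZ,Y)=75/2
4. join GLOZ+Y (d=75/2) ⇒ GLOYZ; edges |GLOZ|=113/12, |Y|=75/4
final tree: ((G:28/3,((L:1/2,Z:1/2):7,O:15/2):11/6):113/12,Y:75/4)
total length: 329/6

28/3,11/6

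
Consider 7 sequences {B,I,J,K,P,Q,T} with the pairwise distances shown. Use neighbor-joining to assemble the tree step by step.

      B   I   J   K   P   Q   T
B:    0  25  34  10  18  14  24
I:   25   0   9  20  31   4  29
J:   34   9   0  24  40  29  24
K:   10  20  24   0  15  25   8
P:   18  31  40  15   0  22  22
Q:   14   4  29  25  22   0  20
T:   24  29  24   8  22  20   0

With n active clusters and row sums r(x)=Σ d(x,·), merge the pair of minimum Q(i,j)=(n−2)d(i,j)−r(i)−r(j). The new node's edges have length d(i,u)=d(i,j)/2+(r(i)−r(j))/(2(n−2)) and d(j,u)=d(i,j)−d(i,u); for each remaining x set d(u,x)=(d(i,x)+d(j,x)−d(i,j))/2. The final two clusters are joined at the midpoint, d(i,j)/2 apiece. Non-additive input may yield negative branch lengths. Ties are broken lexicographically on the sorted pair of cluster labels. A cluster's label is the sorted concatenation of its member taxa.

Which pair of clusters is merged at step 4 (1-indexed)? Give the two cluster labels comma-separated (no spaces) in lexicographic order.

1. join I+J (d=9, Q=-233) ⇒ IJ; edges |I|=3/10, |J|=87/10
  updated: d(B,IJ)=25, d(IJ,K)=35/2, d(IJ,P)=31, d(IJ,Q)=12, d(IJ,T)=22
2. join IJ+Q (d=12, Q=-305/2) ⇒ IJQ; edges |IJ|=125/16, |Q|=67/16
  updated: d(B,IJQ)=27/2, d(IJQ,K)=61/4, d(IJQ,P)=41/2, d(IJQ,T)=15
3. join K+T (d=8, Q=-373/4) ⇒ KT; edges |K|=13/24, |T|=179/24
  updated: d(B,KT)=13, d(IJQ,KT)=89/8, d(KT,P)=29/2
4. join B+IJQ (d=27/2, Q=-501/8) ⇒ BIJQ; edges |B|=211/32, |IJQ|=221/32
  updated: d(BIJQ,KT)=85/16, d(BIJQ,P)=25/2
5. join BIJQ+KT (d=85/16, Q=-517/16) ⇒ BIJKQT; edges |BIJQ|=53/32, |KT|=117/32
  updated: d(BIJKQT,P)=347/32
6. join BIJKQT+P (d=347/32) ⇒ BIJKPQT; edges |BIJKQT|=347/64, |P|=347/64
final tree: (((B:211/32,((I:3/10,J:87/10):125/16,Q:67/16):221/32):53/32,(K:13/24,T:179/24):117/32):347/64,P:347/64)
total length: 1877/32

B,IJQ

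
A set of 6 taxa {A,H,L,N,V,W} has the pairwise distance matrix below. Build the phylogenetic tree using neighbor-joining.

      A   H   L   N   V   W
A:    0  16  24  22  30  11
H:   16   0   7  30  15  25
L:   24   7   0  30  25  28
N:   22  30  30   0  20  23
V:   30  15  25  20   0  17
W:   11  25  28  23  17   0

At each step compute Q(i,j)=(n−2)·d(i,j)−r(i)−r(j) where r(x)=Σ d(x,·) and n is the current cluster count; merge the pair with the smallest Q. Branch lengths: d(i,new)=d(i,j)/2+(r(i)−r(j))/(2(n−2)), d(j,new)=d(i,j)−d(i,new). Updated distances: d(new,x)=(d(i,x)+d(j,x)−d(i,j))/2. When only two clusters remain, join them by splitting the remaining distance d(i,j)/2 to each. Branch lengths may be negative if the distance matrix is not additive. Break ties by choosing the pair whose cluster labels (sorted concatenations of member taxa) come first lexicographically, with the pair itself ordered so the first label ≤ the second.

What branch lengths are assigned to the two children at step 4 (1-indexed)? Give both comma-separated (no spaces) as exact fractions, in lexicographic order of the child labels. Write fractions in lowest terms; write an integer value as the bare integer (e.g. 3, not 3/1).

1. join H+L (d=7, Q=-179) ⇒ HL; edges |H|=7/8, |L|=49/8
  updated: d(A,HL)=33/2, d(HL,N)=53/2, d(HL,V)=33/2, d(HL,W)=23
2. join A+W (d=11, Q=-241/2) ⇒ AW; edges |A|=77/12, |W|=55/12
  updated: d(AW,HL)=57/4, d(AW,N)=17, d(AW,V)=18
3. join AW+N (d=17, Q=-315/4) ⇒ ANW; edges |AW|=79/16, |N|=193/16
  updated: d(ANW,HL)=95/8, d(ANW,V)=21/2
4. join ANW+HL (d=95/8, Q=-311/8) ⇒ AHLNW; edges |ANW|=47/16, |HL|=143/16
  updated: d(AHLNW,V)=121/16
5. join AHLNW+V (d=121/16) ⇒ AHLNVW; edges |AHLNW|=121/32, |V|=121/32
final tree: ((((A:77/12,W:55/12):79/16,N:193/16):47/16,(H:7/8,L:49/8):143/16):121/32,V:121/32)
total length: 871/16

47/16,143/16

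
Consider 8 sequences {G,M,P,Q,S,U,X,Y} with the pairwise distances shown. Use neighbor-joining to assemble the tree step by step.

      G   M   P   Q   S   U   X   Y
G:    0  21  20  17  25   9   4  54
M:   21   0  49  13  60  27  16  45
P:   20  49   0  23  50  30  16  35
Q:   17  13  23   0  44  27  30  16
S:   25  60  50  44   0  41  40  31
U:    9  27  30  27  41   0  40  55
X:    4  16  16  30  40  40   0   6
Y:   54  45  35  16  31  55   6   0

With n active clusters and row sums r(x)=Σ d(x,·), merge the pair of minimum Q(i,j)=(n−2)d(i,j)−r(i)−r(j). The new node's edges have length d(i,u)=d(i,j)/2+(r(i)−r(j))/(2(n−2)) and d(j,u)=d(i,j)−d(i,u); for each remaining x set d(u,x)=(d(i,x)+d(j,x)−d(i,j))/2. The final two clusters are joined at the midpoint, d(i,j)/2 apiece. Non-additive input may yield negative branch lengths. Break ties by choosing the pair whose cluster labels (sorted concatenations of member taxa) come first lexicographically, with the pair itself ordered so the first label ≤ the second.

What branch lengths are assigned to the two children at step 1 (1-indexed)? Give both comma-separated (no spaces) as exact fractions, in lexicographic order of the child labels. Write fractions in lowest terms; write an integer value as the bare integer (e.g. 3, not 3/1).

step 1: merge (X,Y) at d=6, Q=-358; branch lengths X→-9/2, Y→21/2; new cluster XY
  updated: d(G,XY)=26, d(M,XY)=55/2, d(P,XY)=45/2, d(Q,XY)=20, d(S,XY)=65/2, d(U,XY)=89/2
step 2: merge (M,Q) at d=13, Q=-553/2; branch lengths M→237/20, Q→23/20; new cluster MQ
  updated: d(G,MQ)=25/2, d(MQ,P)=59/2, d(MQ,S)=91/2, d(MQ,U)=41/2, d(MQ,XY)=69/4
step 3: merge (S,XY) at d=65/2, Q=-827/4; branch lengths S→725/32, XY→315/32; new cluster SXY
  updated: d(G,SXY)=37/4, d(MQ,SXY)=121/8, d(P,SXY)=20, d(SXY,U)=53/2
step 4: merge (P,SXY) at d=20, Q=-883/8; branch lengths P→709/48, SXY→251/48; new cluster PSXY
  updated: d(G,PSXY)=37/8, d(MQ,PSXY)=197/16, d(PSXY,U)=73/4
step 5: merge (G,U) at d=9, Q=-447/8; branch lengths G→-29/32, U→317/32; new cluster GU
  updated: d(GU,MQ)=12, d(GU,PSXY)=111/16
step 6: merge (GU,MQ) at d=12, Q=-125/4; branch lengths GU→53/16, MQ→139/16; new cluster GMQU
  updated: d(GMQU,PSXY)=29/8
step 7: merge (GMQU,PSXY) at d=29/8; branch lengths GMQU→29/16, PSXY→29/16; new cluster GMPQSUXY
final tree: (((G:-29/32,U:317/32):53/16,(M:237/20,Q:23/20):139/16):29/16,(P:709/48,(S:725/32,(X:-9/2,Y:21/2):315/32):251/48):29/16)
total length: 769/8

-9/2,21/2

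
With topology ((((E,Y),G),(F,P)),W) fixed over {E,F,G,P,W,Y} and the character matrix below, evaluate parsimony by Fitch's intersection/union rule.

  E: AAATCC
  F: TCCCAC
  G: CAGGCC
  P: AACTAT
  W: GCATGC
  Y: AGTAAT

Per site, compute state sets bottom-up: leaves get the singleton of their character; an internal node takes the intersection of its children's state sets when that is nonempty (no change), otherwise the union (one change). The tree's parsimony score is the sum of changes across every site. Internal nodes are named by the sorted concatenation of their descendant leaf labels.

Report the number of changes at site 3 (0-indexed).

3

EY@0: {A} ∩ {A} = {A} (intersection, +0)
EGY@0: {A} ∪ {C} = {A,C} (union, +1)
FP@0: {T} ∪ {A} = {A,T} (union, +1)
EFGPY@0: {A,C} ∩ {A,T} = {A} (intersection, +0)
EFGPWY@0: {A} ∪ {G} = {A,G} (union, +1)
EY@1: {A} ∪ {G} = {A,G} (union, +1)
EGY@1: {A,G} ∩ {A} = {A} (intersection, +0)
FP@1: {C} ∪ {A} = {A,C} (union, +1)
EFGPY@1: {A} ∩ {A,C} = {A} (intersection, +0)
EFGPWY@1: {A} ∪ {C} = {A,C} (union, +1)
EY@2: {A} ∪ {T} = {A,T} (union, +1)
EGY@2: {A,T} ∪ {G} = {A,G,T} (union, +1)
FP@2: {C} ∩ {C} = {C} (intersection, +0)
EFGPY@2: {A,G,T} ∪ {C} = {A,C,G,T} (union, +1)
EFGPWY@2: {A,C,G,T} ∩ {A} = {A} (intersection, +0)
EY@3: {T} ∪ {A} = {A,T} (union, +1)
EGY@3: {A,T} ∪ {G} = {A,G,T} (union, +1)
FP@3: {C} ∪ {T} = {C,T} (union, +1)
EFGPY@3: {A,G,T} ∩ {C,T} = {T} (intersection, +0)
EFGPWY@3: {T} ∩ {T} = {T} (intersection, +0)
EY@4: {C} ∪ {A} = {A,C} (union, +1)
EGY@4: {A,C} ∩ {C} = {C} (intersection, +0)
FP@4: {A} ∩ {A} = {A} (intersection, +0)
EFGPY@4: {C} ∪ {A} = {A,C} (union, +1)
EFGPWY@4: {A,C} ∪ {G} = {A,C,G} (union, +1)
EY@5: {C} ∪ {T} = {C,T} (union, +1)
EGY@5: {C,T} ∩ {C} = {C} (intersection, +0)
FP@5: {C} ∪ {T} = {C,T} (union, +1)
EFGPY@5: {C} ∩ {C,T} = {C} (intersection, +0)
EFGPWY@5: {C} ∩ {C} = {C} (intersection, +0)
per-site changes: [3, 3, 3, 3, 3, 2]; total = 17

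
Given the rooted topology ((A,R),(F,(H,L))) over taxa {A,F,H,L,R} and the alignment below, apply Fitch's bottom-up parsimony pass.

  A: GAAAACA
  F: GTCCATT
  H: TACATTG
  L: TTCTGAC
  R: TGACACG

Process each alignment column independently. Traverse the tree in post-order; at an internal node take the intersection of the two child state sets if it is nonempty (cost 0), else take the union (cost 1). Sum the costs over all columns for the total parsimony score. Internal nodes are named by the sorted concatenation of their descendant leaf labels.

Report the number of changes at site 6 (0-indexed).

[col 0] AR: children A:{G}, R:{T} ∪→ {G,T}; cost 1
[col 0] HL: children H:{T}, L:{T} ∩→ {T}; cost 0
[col 0] FHL: children F:{G}, HL:{T} ∪→ {G,T}; cost 1
[col 0] AFHLR: children AR:{G,T}, FHL:{G,T} ∩→ {G,T}; cost 0
[col 1] AR: children A:{A}, R:{G} ∪→ {A,G}; cost 1
[col 1] HL: children H:{A}, L:{T} ∪→ {A,T}; cost 1
[col 1] FHL: children F:{T}, HL:{A,T} ∩→ {T}; cost 0
[col 1] AFHLR: children AR:{A,G}, FHL:{T} ∪→ {A,G,T}; cost 1
[col 2] AR: children A:{A}, R:{A} ∩→ {A}; cost 0
[col 2] HL: children H:{C}, L:{C} ∩→ {C}; cost 0
[col 2] FHL: children F:{C}, HL:{C} ∩→ {C}; cost 0
[col 2] AFHLR: children AR:{A}, FHL:{C} ∪→ {A,C}; cost 1
[col 3] AR: children A:{A}, R:{C} ∪→ {A,C}; cost 1
[col 3] HL: children H:{A}, L:{T} ∪→ {A,T}; cost 1
[col 3] FHL: children F:{C}, HL:{A,T} ∪→ {A,C,T}; cost 1
[col 3] AFHLR: children AR:{A,C}, FHL:{A,C,T} ∩→ {A,C}; cost 0
[col 4] AR: children A:{A}, R:{A} ∩→ {A}; cost 0
[col 4] HL: children H:{T}, L:{G} ∪→ {G,T}; cost 1
[col 4] FHL: children F:{A}, HL:{G,T} ∪→ {A,G,T}; cost 1
[col 4] AFHLR: children AR:{A}, FHL:{A,G,T} ∩→ {A}; cost 0
[col 5] AR: children A:{C}, R:{C} ∩→ {C}; cost 0
[col 5] HL: children H:{T}, L:{A} ∪→ {A,T}; cost 1
[col 5] FHL: children F:{T}, HL:{A,T} ∩→ {T}; cost 0
[col 5] AFHLR: children AR:{C}, FHL:{T} ∪→ {C,T}; cost 1
[col 6] AR: children A:{A}, R:{G} ∪→ {A,G}; cost 1
[col 6] HL: children H:{G}, L:{C} ∪→ {C,G}; cost 1
[col 6] FHL: children F:{T}, HL:{C,G} ∪→ {C,G,T}; cost 1
[col 6] AFHLR: children AR:{A,G}, FHL:{C,G,T} ∩→ {G}; cost 0
per-site changes: [2, 3, 1, 3, 2, 2, 3]; total = 16

3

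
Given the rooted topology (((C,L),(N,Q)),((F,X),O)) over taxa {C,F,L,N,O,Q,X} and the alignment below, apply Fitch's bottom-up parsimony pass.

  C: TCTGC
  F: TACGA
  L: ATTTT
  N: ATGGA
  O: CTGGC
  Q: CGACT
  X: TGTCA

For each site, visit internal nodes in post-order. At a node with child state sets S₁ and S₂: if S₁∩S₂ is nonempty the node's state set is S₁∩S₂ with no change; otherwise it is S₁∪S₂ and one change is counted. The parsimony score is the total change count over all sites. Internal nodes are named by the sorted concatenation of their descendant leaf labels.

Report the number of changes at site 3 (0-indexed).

3

site 0, node CL: C={T} ∪ L={A} → {A,T} (+1)
site 0, node NQ: N={A} ∪ Q={C} → {A,C} (+1)
site 0, node CLNQ: CL={A,T} ∩ NQ={A,C} → {A} (+0)
site 0, node FX: F={T} ∩ X={T} → {T} (+0)
site 0, node FOX: FX={T} ∪ O={C} → {C,T} (+1)
site 0, node CFLNOQX: CLNQ={A} ∪ FOX={C,T} → {A,C,T} (+1)
site 1, node CL: C={C} ∪ L={T} → {C,T} (+1)
site 1, node NQ: N={T} ∪ Q={G} → {G,T} (+1)
site 1, node CLNQ: CL={C,T} ∩ NQ={G,T} → {T} (+0)
site 1, node FX: F={A} ∪ X={G} → {A,G} (+1)
site 1, node FOX: FX={A,G} ∪ O={T} → {A,G,T} (+1)
site 1, node CFLNOQX: CLNQ={T} ∩ FOX={A,G,T} → {T} (+0)
site 2, node CL: C={T} ∩ L={T} → {T} (+0)
site 2, node NQ: N={G} ∪ Q={A} → {A,G} (+1)
site 2, node CLNQ: CL={T} ∪ NQ={A,G} → {A,G,T} (+1)
site 2, node FX: F={C} ∪ X={T} → {C,T} (+1)
site 2, node FOX: FX={C,T} ∪ O={G} → {C,G,T} (+1)
site 2, node CFLNOQX: CLNQ={A,G,T} ∩ FOX={C,G,T} → {G,T} (+0)
site 3, node CL: C={G} ∪ L={T} → {G,T} (+1)
site 3, node NQ: N={G} ∪ Q={C} → {C,G} (+1)
site 3, node CLNQ: CL={G,T} ∩ NQ={C,G} → {G} (+0)
site 3, node FX: F={G} ∪ X={C} → {C,G} (+1)
site 3, node FOX: FX={C,G} ∩ O={G} → {G} (+0)
site 3, node CFLNOQX: CLNQ={G} ∩ FOX={G} → {G} (+0)
site 4, node CL: C={C} ∪ L={T} → {C,T} (+1)
site 4, node NQ: N={A} ∪ Q={T} → {A,T} (+1)
site 4, node CLNQ: CL={C,T} ∩ NQ={A,T} → {T} (+0)
site 4, node FX: F={A} ∩ X={A} → {A} (+0)
site 4, node FOX: FX={A} ∪ O={C} → {A,C} (+1)
site 4, node CFLNOQX: CLNQ={T} ∪ FOX={A,C} → {A,C,T} (+1)
per-site changes: [4, 4, 4, 3, 4]; total = 19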